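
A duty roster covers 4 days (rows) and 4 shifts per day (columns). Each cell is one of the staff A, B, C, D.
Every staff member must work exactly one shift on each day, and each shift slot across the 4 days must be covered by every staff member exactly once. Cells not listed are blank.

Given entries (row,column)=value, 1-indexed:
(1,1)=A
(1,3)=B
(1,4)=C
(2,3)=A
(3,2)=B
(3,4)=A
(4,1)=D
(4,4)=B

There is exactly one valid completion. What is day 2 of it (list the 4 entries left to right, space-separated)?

B C A D

Day 2, shift 4: day 2 has {A} and shift 4 has {A, B, C}, leaving only D.
Day 2, shift 2: day 2 has {A, D} and shift 2 has {B}, leaving only C.
Day 2, shift 1: day 2 has {A, C, D} and shift 1 has {A, D}, leaving only B.
So day 2 reads: B C A D.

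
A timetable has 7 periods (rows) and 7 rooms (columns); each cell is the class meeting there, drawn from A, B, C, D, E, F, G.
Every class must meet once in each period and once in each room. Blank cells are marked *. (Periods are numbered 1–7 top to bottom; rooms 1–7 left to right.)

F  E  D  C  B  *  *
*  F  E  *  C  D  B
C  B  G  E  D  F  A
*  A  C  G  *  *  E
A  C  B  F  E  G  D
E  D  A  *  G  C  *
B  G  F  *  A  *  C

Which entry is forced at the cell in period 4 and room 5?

Period 4 already has {A, C, E, G} and room 5 already has {A, B, C, D, E, G}, so period 4, room 5 must be F.

F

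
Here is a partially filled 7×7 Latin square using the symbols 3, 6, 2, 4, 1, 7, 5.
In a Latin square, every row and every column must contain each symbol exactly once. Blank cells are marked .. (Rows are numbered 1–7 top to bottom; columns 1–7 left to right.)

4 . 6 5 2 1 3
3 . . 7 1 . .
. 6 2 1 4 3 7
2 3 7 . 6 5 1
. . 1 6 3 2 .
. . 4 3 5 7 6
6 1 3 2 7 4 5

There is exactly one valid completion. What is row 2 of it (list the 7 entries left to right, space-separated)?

Row 2, column 3: row 2 has {3, 1, 7} and column 3 has {3, 6, 2, 4, 1, 7}, leaving only 5.
Row 2, column 6: row 2 has {3, 1, 7, 5} and column 6 has {3, 2, 4, 1, 7, 5}, leaving only 6.
Row 1, column 2: row 1 has {3, 6, 2, 4, 1, 5} and column 2 has {3, 6, 1}, leaving only 7.
Row 3, column 1: row 3 has {3, 6, 2, 4, 1, 7} and column 1 has {3, 6, 2, 4}, leaving only 5.
Row 4, column 4: row 4 has {3, 6, 2, 1, 7, 5} and column 4 has {3, 6, 2, 1, 7, 5}, leaving only 4.
Row 5, column 1: row 5 has {3, 6, 2, 1} and column 1 has {3, 6, 2, 4, 5}, leaving only 7.
Row 5, column 7: row 5 has {3, 6, 2, 1, 7} and column 7 has {3, 6, 1, 7, 5}, leaving only 4.
Row 2, column 7: row 2 has {3, 6, 1, 7, 5} and column 7 has {3, 6, 4, 1, 7, 5}, leaving only 2.
Row 2, column 2: row 2 has {3, 6, 2, 1, 7, 5} and column 2 has {3, 6, 1, 7}, leaving only 4.
So row 2 reads: 3 4 5 7 1 6 2.

3 4 5 7 1 6 2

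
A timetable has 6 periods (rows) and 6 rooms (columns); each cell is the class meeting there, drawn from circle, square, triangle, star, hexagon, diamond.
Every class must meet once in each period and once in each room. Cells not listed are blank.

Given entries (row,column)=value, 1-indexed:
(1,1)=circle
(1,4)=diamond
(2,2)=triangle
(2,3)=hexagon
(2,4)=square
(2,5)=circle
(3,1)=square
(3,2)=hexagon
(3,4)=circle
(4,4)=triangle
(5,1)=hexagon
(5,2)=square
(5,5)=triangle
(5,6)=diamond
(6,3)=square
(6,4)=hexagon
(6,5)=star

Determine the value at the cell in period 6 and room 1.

triangle

Period 1, room 2: period 1 has {circle, diamond} and room 2 has {square, triangle, hexagon}, leaving only star.
Period 1, room 3: period 1 has {circle, star, diamond} and room 3 has {square, hexagon}, leaving only triangle.
Period 2, room 6: period 2 has {circle, square, triangle, hexagon} and room 6 has {diamond}, leaving only star.
Period 2, room 1: period 2 has {circle, square, triangle, star, hexagon} and room 1 has {circle, square, hexagon}, leaving only diamond.
Period 6 already has {square, star, hexagon} and room 1 already has {circle, square, hexagon, diamond}, so period 6, room 1 must be triangle.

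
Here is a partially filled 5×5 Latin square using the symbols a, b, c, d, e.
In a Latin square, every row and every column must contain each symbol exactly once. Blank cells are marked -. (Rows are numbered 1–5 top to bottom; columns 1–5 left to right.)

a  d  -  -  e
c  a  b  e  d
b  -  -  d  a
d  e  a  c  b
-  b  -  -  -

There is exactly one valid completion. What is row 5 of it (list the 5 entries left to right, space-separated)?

Row 5, column 1: row 5 has {b} and column 1 has {a, b, c, d}, leaving only e.
Row 5, column 4: row 5 has {b, e} and column 4 has {c, d, e}, leaving only a.
Row 5, column 5: row 5 has {a, b, e} and column 5 has {a, b, d, e}, leaving only c.
Row 5, column 3: row 5 has {a, b, c, e} and column 3 has {a, b}, leaving only d.
So row 5 reads: e b d a c.

e b d a c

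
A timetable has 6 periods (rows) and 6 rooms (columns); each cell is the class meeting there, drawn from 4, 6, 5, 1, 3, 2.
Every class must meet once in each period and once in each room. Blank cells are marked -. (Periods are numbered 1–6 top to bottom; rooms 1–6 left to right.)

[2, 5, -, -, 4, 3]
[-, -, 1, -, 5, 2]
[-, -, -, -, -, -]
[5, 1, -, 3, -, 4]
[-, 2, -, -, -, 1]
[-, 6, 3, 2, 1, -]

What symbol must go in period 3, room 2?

3

Period 1, room 3: period 1 has {4, 5, 3, 2} and room 3 has {1, 3}, leaving only 6.
Period 1, room 4: period 1 has {4, 6, 5, 3, 2} and room 4 has {3, 2}, leaving only 1.
Period 4, room 3: period 4 has {4, 5, 1, 3} and room 3 has {6, 1, 3}, leaving only 2.
Period 4, room 5: period 4 has {4, 5, 1, 3, 2} and room 5 has {4, 5, 1}, leaving only 6.
Period 5, room 5: period 5 has {1, 2} and room 5 has {4, 6, 5, 1}, leaving only 3.
Period 3, room 5: period 3 has {} and room 5 has {4, 6, 5, 1, 3}, leaving only 2.
Period 6, room 1: period 6 has {6, 1, 3, 2} and room 1 has {5, 2}, leaving only 4.
Period 5, room 1: period 5 has {1, 3, 2} and room 1 has {4, 5, 2}, leaving only 6.
Period 2, room 1: period 2 has {5, 1, 2} and room 1 has {4, 6, 5, 2}, leaving only 3.
Period 2, room 2: period 2 has {5, 1, 3, 2} and room 2 has {6, 5, 1, 2}, leaving only 4.
Period 3 already has {2} and room 2 already has {4, 6, 5, 1, 2}, so period 3, room 2 must be 3.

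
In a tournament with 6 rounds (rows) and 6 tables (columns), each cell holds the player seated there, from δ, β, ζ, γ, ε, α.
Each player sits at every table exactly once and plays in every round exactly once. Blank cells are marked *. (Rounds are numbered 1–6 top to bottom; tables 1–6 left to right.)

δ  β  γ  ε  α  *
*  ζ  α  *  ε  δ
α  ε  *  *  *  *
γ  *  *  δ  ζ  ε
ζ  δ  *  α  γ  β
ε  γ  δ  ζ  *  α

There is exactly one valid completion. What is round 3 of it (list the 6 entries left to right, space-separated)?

Round 1, table 6: round 1 has {δ, β, γ, ε, α} and table 6 has {δ, β, ε, α}, leaving only ζ.
Round 3, table 6: round 3 has {ε, α} and table 6 has {δ, β, ζ, ε, α}, leaving only γ.
Round 3, table 4: round 3 has {γ, ε, α} and table 4 has {δ, ζ, ε, α}, leaving only β.
Round 3, table 3: round 3 has {β, γ, ε, α} and table 3 has {δ, γ, α}, leaving only ζ.
Round 3, table 5: round 3 has {β, ζ, γ, ε, α} and table 5 has {ζ, γ, ε, α}, leaving only δ.
So round 3 reads: α ε ζ β δ γ.

α ε ζ β δ γ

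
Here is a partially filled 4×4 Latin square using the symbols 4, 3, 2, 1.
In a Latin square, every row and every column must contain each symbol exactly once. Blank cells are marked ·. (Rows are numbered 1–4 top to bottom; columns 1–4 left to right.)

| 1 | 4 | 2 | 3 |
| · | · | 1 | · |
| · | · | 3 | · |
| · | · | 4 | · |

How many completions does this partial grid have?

Row 2, column 1: eliminating its row and column leaves {4, 3, 2}.
Row 2, column 2: eliminating its row and column leaves {3, 2}.
Row 2, column 4: eliminating its row and column leaves {4, 2}.
Row 3, column 1: eliminating its row and column leaves {4, 2}.
Row 3, column 2: eliminating its row and column leaves {2, 1}.
Row 3, column 4: eliminating its row and column leaves {4, 2, 1}.
Row 4, column 1: eliminating its row and column leaves {3, 2}.
Row 4, column 2: eliminating its row and column leaves {3, 2, 1}.
Row 4, column 4: eliminating its row and column leaves {2, 1}.
Enumerating the assignments across these blanks that avoid any row or column repeat gives 4 completions.

4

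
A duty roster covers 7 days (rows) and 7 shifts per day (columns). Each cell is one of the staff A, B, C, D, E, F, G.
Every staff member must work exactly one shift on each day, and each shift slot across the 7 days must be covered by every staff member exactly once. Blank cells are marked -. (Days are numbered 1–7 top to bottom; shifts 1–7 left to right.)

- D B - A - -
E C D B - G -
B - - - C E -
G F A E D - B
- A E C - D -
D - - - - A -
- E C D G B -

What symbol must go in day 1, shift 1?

Day 2, shift 5: day 2 has {B, C, D, E, G} and shift 5 has {A, C, D, G}, leaving only F.
Day 2, shift 7: day 2 has {B, C, D, E, F, G} and shift 7 has {B}, leaving only A.
Day 3, shift 2: day 3 has {B, C, E} and shift 2 has {A, C, D, E, F}, leaving only G.
Day 3, shift 3: day 3 has {B, C, E, G} and shift 3 has {A, B, C, D, E}, leaving only F.
Day 3, shift 4: day 3 has {B, C, E, F, G} and shift 4 has {B, C, D, E}, leaving only A.
Day 3, shift 7: day 3 has {A, B, C, E, F, G} and shift 7 has {A, B}, leaving only D.
Day 4, shift 6: day 4 has {A, B, D, E, F, G} and shift 6 has {A, B, D, E, G}, leaving only C.
Day 1, shift 6: day 1 has {A, B, D} and shift 6 has {A, B, C, D, E, G}, leaving only F.
Day 1 already has {A, B, D, F} and shift 1 already has {B, D, E, G}, so day 1, shift 1 must be C.

C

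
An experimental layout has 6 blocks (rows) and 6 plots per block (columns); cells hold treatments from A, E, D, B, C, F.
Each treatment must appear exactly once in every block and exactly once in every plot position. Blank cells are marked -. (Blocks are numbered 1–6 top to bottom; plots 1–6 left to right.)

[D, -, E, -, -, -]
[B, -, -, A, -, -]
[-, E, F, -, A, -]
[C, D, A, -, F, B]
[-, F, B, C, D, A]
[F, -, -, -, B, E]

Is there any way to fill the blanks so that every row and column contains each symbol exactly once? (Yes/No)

Block 3, plot 1: block 3 together with plot 1 already contain {A, E, D, B, C, F} — every symbol — so nothing can go there. The grid has no valid completion.

No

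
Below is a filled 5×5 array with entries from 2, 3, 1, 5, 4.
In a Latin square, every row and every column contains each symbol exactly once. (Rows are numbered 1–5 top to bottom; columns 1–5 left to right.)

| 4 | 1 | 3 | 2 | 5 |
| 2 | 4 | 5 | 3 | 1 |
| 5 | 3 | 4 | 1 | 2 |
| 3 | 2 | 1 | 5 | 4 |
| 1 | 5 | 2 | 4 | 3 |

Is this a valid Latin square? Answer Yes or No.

Each row is a permutation of the 5 symbols, and so is each column.

Yes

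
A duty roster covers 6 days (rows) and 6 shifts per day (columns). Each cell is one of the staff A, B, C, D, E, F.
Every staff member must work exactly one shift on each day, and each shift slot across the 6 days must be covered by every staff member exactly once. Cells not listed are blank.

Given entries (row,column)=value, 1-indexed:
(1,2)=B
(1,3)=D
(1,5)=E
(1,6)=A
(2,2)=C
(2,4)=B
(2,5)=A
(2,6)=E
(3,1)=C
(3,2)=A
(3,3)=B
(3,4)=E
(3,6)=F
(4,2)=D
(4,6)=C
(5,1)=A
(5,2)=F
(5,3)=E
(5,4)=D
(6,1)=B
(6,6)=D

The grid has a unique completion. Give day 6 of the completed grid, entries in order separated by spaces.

B E C A F D

Day 6, shift 2: day 6 has {B, D} and shift 2 has {A, B, C, D, F}, leaving only E.
Day 1, shift 1: day 1 has {A, B, D, E} and shift 1 has {A, B, C}, leaving only F.
Day 1, shift 4: day 1 has {A, B, D, E, F} and shift 4 has {B, D, E}, leaving only C.
Day 2, shift 1: day 2 has {A, B, C, E} and shift 1 has {A, B, C, F}, leaving only D.
Day 2, shift 3: day 2 has {A, B, C, D, E} and shift 3 has {B, D, E}, leaving only F.
Day 3, shift 5: day 3 has {A, B, C, E, F} and shift 5 has {A, E}, leaving only D.
Day 4, shift 1: day 4 has {C, D} and shift 1 has {A, B, C, D, F}, leaving only E.
Day 4, shift 3: day 4 has {C, D, E} and shift 3 has {B, D, E, F}, leaving only A.
Day 6, shift 3: day 6 has {B, D, E} and shift 3 has {A, B, D, E, F}, leaving only C.
Day 6, shift 5: day 6 has {B, C, D, E} and shift 5 has {A, D, E}, leaving only F.
Day 6, shift 4: day 6 has {B, C, D, E, F} and shift 4 has {B, C, D, E}, leaving only A.
So day 6 reads: B E C A F D.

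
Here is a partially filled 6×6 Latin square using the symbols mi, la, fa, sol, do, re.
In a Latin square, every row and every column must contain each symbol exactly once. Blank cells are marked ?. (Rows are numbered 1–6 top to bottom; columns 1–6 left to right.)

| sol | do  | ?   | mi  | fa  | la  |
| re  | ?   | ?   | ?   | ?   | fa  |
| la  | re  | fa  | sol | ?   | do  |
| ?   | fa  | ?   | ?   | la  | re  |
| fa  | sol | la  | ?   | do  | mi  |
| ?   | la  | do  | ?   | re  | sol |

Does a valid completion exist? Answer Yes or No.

Row 1, column 3: row 1 has {mi, la, fa, sol, do} and column 3 has {la, fa, do}, so it must be re.
Row 2, column 2: row 2 has {fa, re} and column 2 has {la, fa, sol, do, re}, so it must be mi.
Row 2, column 3: row 2 has {mi, fa, re} and column 3 has {la, fa, do, re}, so it must be sol.
Now row 2, column 5: row 2 together with column 5 already contain {mi, la, fa, sol, do, re} — every symbol — so nothing can go there. The grid has no valid completion.

No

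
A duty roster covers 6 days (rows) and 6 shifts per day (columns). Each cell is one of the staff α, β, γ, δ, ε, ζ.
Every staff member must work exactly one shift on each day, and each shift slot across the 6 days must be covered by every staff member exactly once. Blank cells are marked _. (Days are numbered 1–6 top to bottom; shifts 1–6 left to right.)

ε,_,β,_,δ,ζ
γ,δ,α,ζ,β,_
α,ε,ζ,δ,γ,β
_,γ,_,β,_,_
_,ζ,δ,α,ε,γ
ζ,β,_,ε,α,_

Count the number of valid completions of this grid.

Day 1, shift 2: eliminating its day and shift leaves {α}.
Day 1, shift 4: eliminating its day and shift leaves {γ}.
Day 2, shift 6: eliminating its day and shift leaves {ε}.
Day 4, shift 1: eliminating its day and shift leaves {δ}.
Day 4, shift 3: eliminating its day and shift leaves {ε}.
Day 4, shift 5: eliminating its day and shift leaves {ζ}.
Day 4, shift 6: eliminating its day and shift leaves {α, δ, ε}.
Day 5, shift 1: eliminating its day and shift leaves {β}.
Day 6, shift 3: eliminating its day and shift leaves {γ}.
Day 6, shift 6: eliminating its day and shift leaves {δ}.
Only one assignment across all blanks avoids any day or shift repeat, giving 1 completion.

1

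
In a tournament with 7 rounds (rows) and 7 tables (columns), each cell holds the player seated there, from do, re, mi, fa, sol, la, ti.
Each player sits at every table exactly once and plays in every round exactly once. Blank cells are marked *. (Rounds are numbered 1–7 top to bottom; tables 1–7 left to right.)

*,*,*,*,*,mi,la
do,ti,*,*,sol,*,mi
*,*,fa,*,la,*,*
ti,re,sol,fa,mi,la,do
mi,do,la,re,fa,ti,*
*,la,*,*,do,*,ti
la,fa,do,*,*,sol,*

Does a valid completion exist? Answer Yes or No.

Round 1, table 2: round 1 has {mi, la} and table 2 has {do, re, fa, la, ti}, so it must be sol.
Round 2, table 3: round 2 has {do, mi, sol, ti} and table 3 has {do, fa, sol, la}, so it must be re.
Round 1, table 3: round 1 has {mi, sol, la} and table 3 has {do, re, fa, sol, la}, so it must be ti.
Round 1, table 4: round 1 has {mi, sol, la, ti} and table 4 has {re, fa}, so it must be do.
Round 1, table 5: round 1 has {do, mi, sol, la, ti} and table 5 has {do, mi, fa, sol, la}, so it must be re.
Round 1, table 1: round 1 has {do, re, mi, sol, la, ti} and table 1 has {do, mi, la, ti}, so it must be fa.
Round 2, table 4: round 2 has {do, re, mi, sol, ti} and table 4 has {do, re, fa}, so it must be la.
Round 2, table 6: round 2 has {do, re, mi, sol, la, ti} and table 6 has {mi, sol, la, ti}, so it must be fa.
Round 3, table 2: round 3 has {fa, la} and table 2 has {do, re, fa, sol, la, ti}, so it must be mi.
Round 5, table 7: round 5 has {do, re, mi, fa, la, ti} and table 7 has {do, mi, la, ti}, so it must be sol.
Round 3, table 7: round 3 has {mi, fa, la} and table 7 has {do, mi, sol, la, ti}, so it must be re.
Now round 7, table 7: round 7 together with table 7 already contain {do, re, mi, fa, sol, la, ti} — every symbol — so nothing can go there. The grid has no valid completion.

No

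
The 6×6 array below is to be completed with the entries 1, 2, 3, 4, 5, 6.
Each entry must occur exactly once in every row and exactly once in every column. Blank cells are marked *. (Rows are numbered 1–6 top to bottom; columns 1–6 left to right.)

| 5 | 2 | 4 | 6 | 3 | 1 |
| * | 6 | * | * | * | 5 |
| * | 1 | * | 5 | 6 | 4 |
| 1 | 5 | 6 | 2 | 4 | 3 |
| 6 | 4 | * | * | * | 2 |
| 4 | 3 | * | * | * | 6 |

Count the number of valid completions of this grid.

Row 2, column 1: eliminating its row and column leaves {2, 3}.
Row 2, column 3: eliminating its row and column leaves {1, 2, 3}.
Row 2, column 4: eliminating its row and column leaves {1, 3, 4}.
Row 2, column 5: eliminating its row and column leaves {1, 2}.
Row 3, column 1: eliminating its row and column leaves {2, 3}.
Row 3, column 3: eliminating its row and column leaves {2, 3}.
Row 5, column 3: eliminating its row and column leaves {1, 3, 5}.
Row 5, column 4: eliminating its row and column leaves {1, 3}.
Row 5, column 5: eliminating its row and column leaves {1, 5}.
Row 6, column 3: eliminating its row and column leaves {1, 2, 5}.
Row 6, column 4: eliminating its row and column leaves {1}.
Row 6, column 5: eliminating its row and column leaves {1, 2, 5}.
Enumerating the assignments across these blanks that avoid any row or column repeat gives 3 completions.

3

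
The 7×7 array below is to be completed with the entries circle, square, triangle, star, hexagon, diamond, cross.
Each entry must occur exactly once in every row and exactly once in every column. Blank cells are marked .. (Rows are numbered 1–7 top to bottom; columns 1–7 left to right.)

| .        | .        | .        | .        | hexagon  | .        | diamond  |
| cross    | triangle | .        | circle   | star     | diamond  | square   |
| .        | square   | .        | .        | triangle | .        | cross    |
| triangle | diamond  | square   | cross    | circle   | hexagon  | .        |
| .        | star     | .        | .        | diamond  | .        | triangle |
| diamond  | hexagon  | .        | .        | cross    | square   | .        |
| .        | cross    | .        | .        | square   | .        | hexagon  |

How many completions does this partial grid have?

8

Row 1, column 1: eliminating its row and column leaves {circle, square, star}.
Row 1, column 2: eliminating its row and column leaves {circle}.
Row 1, column 3: eliminating its row and column leaves {circle, triangle, star, cross}.
Row 1, column 4: eliminating its row and column leaves {square, triangle, star}.
Row 1, column 6: eliminating its row and column leaves {circle, triangle, star, cross}.
Row 2, column 3: eliminating its row and column leaves {hexagon}.
Row 3, column 1: eliminating its row and column leaves {circle, star, hexagon}.
Row 3, column 3: eliminating its row and column leaves {circle, star, hexagon, diamond}.
Row 3, column 4: eliminating its row and column leaves {star, hexagon, diamond}.
Row 3, column 6: eliminating its row and column leaves {circle, star}.
Row 4, column 7: eliminating its row and column leaves {star}.
Row 5, column 1: eliminating its row and column leaves {circle, square, hexagon}.
Row 5, column 3: eliminating its row and column leaves {circle, hexagon, cross}.
Row 5, column 4: eliminating its row and column leaves {square, hexagon}.
Row 5, column 6: eliminating its row and column leaves {circle, cross}.
Row 6, column 3: eliminating its row and column leaves {circle, triangle, star}.
Row 6, column 4: eliminating its row and column leaves {triangle, star}.
Row 6, column 7: eliminating its row and column leaves {circle, star}.
Row 7, column 1: eliminating its row and column leaves {circle, star}.
Row 7, column 3: eliminating its row and column leaves {circle, triangle, star, diamond}.
Row 7, column 4: eliminating its row and column leaves {triangle, star, diamond}.
Row 7, column 6: eliminating its row and column leaves {circle, triangle, star}.
Enumerating the assignments across these blanks that avoid any row or column repeat gives 8 completions.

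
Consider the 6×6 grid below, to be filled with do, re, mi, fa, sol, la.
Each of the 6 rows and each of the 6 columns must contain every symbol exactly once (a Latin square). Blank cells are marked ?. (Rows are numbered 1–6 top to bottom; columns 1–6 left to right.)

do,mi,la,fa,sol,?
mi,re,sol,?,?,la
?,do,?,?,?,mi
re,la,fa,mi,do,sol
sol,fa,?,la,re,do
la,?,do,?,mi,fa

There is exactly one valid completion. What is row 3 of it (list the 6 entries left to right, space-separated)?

Row 3, column 1: row 3 has {do, mi} and column 1 has {do, re, mi, sol, la}, leaving only fa.
Row 3, column 3: row 3 has {do, mi, fa} and column 3 has {do, fa, sol, la}, leaving only re.
Row 3, column 4: row 3 has {do, re, mi, fa} and column 4 has {mi, fa, la}, leaving only sol.
Row 3, column 5: row 3 has {do, re, mi, fa, sol} and column 5 has {do, re, mi, sol}, leaving only la.
So row 3 reads: fa do re sol la mi.

fa do re sol la mi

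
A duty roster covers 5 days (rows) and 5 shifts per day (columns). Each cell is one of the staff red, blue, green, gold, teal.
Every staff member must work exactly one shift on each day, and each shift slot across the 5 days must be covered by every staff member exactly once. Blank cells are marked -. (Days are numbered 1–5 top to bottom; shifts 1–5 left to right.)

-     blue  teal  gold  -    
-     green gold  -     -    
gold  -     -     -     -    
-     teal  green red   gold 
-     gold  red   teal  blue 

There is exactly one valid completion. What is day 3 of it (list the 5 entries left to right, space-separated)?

gold red blue green teal

Day 3, shift 2: day 3 has {gold} and shift 2 has {blue, green, gold, teal}, leaving only red.
Day 3, shift 3: day 3 has {red, gold} and shift 3 has {red, green, gold, teal}, leaving only blue.
Day 3, shift 4: day 3 has {red, blue, gold} and shift 4 has {red, gold, teal}, leaving only green.
Day 3, shift 5: day 3 has {red, blue, green, gold} and shift 5 has {blue, gold}, leaving only teal.
So day 3 reads: gold red blue green teal.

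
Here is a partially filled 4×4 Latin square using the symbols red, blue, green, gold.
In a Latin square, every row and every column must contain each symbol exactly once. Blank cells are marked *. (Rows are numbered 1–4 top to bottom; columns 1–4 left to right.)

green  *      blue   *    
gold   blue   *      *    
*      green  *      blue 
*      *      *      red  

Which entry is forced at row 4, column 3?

green

Row 1, column 4: row 1 has {blue, green} and column 4 has {red, blue}, leaving only gold.
Row 1, column 2: row 1 has {blue, green, gold} and column 2 has {blue, green}, leaving only red.
Row 2, column 4: row 2 has {blue, gold} and column 4 has {red, blue, gold}, leaving only green.
Row 2, column 3: row 2 has {blue, green, gold} and column 3 has {blue}, leaving only red.
Row 3, column 1: row 3 has {blue, green} and column 1 has {green, gold}, leaving only red.
Row 3, column 3: row 3 has {red, blue, green} and column 3 has {red, blue}, leaving only gold.
Row 4 already has {red} and column 3 already has {red, blue, gold}, so row 4, column 3 must be green.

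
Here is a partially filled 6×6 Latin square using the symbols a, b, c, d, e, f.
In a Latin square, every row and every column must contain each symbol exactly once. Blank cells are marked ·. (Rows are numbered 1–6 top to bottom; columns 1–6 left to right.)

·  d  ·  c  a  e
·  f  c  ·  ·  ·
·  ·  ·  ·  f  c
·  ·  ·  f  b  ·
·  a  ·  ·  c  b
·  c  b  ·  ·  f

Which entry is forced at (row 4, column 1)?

c

Row 1, column 3: row 1 has {a, c, d, e} and column 3 has {b, c}, leaving only f.
Row 1, column 1: row 1 has {a, c, d, e, f} and column 1 has {}, leaving only b.
Row 4, column 2: row 4 has {b, f} and column 2 has {a, c, d, f}, leaving only e.
Row 3, column 2: row 3 has {c, f} and column 2 has {a, c, d, e, f}, leaving only b.
Row 4, column 1 is narrowed to {a, c, d}.
If it were a, then row 4, column 6 would be left with no valid symbol.
If it were d, then row 4, column 6 would be left with no valid symbol.
So row 4, column 1 must be c.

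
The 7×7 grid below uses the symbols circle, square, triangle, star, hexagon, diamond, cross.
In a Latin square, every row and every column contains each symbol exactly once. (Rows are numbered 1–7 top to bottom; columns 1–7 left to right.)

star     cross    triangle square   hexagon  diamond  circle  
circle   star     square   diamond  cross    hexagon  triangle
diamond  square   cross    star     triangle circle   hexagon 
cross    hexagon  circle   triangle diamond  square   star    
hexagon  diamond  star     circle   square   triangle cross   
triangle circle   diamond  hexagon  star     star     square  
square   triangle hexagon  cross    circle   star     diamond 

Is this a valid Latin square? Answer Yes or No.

No

Row 6 contains star twice (at columns 5 and 6), so it is not a permutation.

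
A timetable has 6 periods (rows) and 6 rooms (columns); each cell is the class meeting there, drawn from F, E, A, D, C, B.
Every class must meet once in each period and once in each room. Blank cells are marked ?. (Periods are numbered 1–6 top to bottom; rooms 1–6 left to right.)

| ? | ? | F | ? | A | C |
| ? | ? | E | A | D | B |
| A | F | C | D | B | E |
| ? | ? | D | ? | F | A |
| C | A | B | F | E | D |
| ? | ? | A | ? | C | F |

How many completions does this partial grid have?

Period 1, room 1: eliminating its period and room leaves {E, D, B}.
Period 1, room 2: eliminating its period and room leaves {E, D, B}.
Period 1, room 4: eliminating its period and room leaves {E, B}.
Period 2, room 1: eliminating its period and room leaves {F}.
Period 2, room 2: eliminating its period and room leaves {C}.
Period 4, room 1: eliminating its period and room leaves {E, B}.
Period 4, room 2: eliminating its period and room leaves {E, C, B}.
Period 4, room 4: eliminating its period and room leaves {E, C, B}.
Period 6, room 1: eliminating its period and room leaves {E, D, B}.
Period 6, room 2: eliminating its period and room leaves {E, D, B}.
Period 6, room 4: eliminating its period and room leaves {E, B}.
Enumerating the assignments across these blanks that avoid any period or room repeat gives 4 completions.

4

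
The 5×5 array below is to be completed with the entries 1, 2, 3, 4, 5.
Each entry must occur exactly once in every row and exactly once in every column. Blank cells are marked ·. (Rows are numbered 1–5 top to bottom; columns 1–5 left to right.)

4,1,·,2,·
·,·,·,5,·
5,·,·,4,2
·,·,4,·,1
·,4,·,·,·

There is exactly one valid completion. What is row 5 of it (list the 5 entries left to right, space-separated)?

Row 3, column 2: row 3 has {2, 4, 5} and column 2 has {1, 4}, leaving only 3.
Row 2, column 2: row 2 has {5} and column 2 has {1, 3, 4}, leaving only 2.
Row 3, column 3: row 3 has {2, 3, 4, 5} and column 3 has {4}, leaving only 1.
Row 2, column 3: row 2 has {2, 5} and column 3 has {1, 4}, leaving only 3.
Row 1, column 3: row 1 has {1, 2, 4} and column 3 has {1, 3, 4}, leaving only 5.
Row 5, column 3: row 5 has {4} and column 3 has {1, 3, 4, 5}, leaving only 2.
Row 1, column 5: row 1 has {1, 2, 4, 5} and column 5 has {1, 2}, leaving only 3.
Row 5, column 5: row 5 has {2, 4} and column 5 has {1, 2, 3}, leaving only 5.
Row 2, column 1: row 2 has {2, 3, 5} and column 1 has {4, 5}, leaving only 1.
Row 5, column 1: row 5 has {2, 4, 5} and column 1 has {1, 4, 5}, leaving only 3.
Row 5, column 4: row 5 has {2, 3, 4, 5} and column 4 has {2, 4, 5}, leaving only 1.
So row 5 reads: 3 4 2 1 5.

3 4 2 1 5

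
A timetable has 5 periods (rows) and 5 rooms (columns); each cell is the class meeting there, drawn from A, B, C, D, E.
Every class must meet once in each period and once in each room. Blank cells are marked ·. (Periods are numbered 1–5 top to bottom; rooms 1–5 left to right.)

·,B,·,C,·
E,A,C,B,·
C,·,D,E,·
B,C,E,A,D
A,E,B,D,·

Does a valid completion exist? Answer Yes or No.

No

Period 2, room 5: period 2 together with room 5 already contain {A, B, C, D, E} — every symbol — so nothing can go there. The grid has no valid completion.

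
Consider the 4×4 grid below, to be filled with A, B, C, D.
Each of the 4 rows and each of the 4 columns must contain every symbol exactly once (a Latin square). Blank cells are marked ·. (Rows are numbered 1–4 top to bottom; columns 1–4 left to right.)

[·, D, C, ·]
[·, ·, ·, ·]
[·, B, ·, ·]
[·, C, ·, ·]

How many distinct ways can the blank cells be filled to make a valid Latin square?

8

Row 1, column 1: eliminating its row and column leaves {A, B}.
Row 1, column 4: eliminating its row and column leaves {A, B}.
Row 2, column 1: eliminating its row and column leaves {A, B, C, D}.
Row 2, column 2: eliminating its row and column leaves {A}.
Row 2, column 3: eliminating its row and column leaves {A, B, D}.
Row 2, column 4: eliminating its row and column leaves {A, B, C, D}.
Row 3, column 1: eliminating its row and column leaves {A, C, D}.
Row 3, column 3: eliminating its row and column leaves {A, D}.
Row 3, column 4: eliminating its row and column leaves {A, C, D}.
Row 4, column 1: eliminating its row and column leaves {A, B, D}.
Row 4, column 3: eliminating its row and column leaves {A, B, D}.
Row 4, column 4: eliminating its row and column leaves {A, B, D}.
Enumerating the assignments across these blanks that avoid any row or column repeat gives 8 completions.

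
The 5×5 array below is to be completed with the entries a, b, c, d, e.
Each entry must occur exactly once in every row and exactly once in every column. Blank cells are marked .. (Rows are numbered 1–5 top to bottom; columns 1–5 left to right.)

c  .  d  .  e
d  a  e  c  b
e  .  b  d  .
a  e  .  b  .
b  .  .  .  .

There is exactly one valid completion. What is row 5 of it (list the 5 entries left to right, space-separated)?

Row 1, column 2: row 1 has {c, d, e} and column 2 has {a, e}, leaving only b.
Row 1, column 4: row 1 has {b, c, d, e} and column 4 has {b, c, d}, leaving only a.
Row 5, column 4: row 5 has {b} and column 4 has {a, b, c, d}, leaving only e.
Row 3, column 2: row 3 has {b, d, e} and column 2 has {a, b, e}, leaving only c.
Row 5, column 2: row 5 has {b, e} and column 2 has {a, b, c, e}, leaving only d.
Row 3, column 5: row 3 has {b, c, d, e} and column 5 has {b, e}, leaving only a.
Row 5, column 5: row 5 has {b, d, e} and column 5 has {a, b, e}, leaving only c.
Row 5, column 3: row 5 has {b, c, d, e} and column 3 has {b, d, e}, leaving only a.
So row 5 reads: b d a e c.

b d a e c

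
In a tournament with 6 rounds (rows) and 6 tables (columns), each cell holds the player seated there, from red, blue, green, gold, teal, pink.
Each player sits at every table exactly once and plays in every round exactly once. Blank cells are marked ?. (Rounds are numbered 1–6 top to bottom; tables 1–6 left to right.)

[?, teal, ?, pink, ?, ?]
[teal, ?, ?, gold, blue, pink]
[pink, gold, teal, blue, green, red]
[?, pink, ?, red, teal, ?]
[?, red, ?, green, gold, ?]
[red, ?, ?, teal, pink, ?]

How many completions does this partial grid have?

Round 1, table 1: eliminating its round and table leaves {blue, green, gold}.
Round 1, table 3: eliminating its round and table leaves {red, blue, green, gold}.
Round 1, table 5: eliminating its round and table leaves {red}.
Round 1, table 6: eliminating its round and table leaves {blue, green, gold}.
Round 2, table 2: eliminating its round and table leaves {green}.
Round 2, table 3: eliminating its round and table leaves {red, green}.
Round 4, table 1: eliminating its round and table leaves {blue, green, gold}.
Round 4, table 3: eliminating its round and table leaves {blue, green, gold}.
Round 4, table 6: eliminating its round and table leaves {blue, green, gold}.
Round 5, table 1: eliminating its round and table leaves {blue}.
Round 5, table 3: eliminating its round and table leaves {blue, pink}.
Round 5, table 6: eliminating its round and table leaves {blue, teal}.
Round 6, table 2: eliminating its round and table leaves {blue, green}.
Round 6, table 3: eliminating its round and table leaves {blue, green, gold}.
Round 6, table 6: eliminating its round and table leaves {blue, green, gold}.
Enumerating the assignments across these blanks that avoid any round or table repeat gives 4 completions.

4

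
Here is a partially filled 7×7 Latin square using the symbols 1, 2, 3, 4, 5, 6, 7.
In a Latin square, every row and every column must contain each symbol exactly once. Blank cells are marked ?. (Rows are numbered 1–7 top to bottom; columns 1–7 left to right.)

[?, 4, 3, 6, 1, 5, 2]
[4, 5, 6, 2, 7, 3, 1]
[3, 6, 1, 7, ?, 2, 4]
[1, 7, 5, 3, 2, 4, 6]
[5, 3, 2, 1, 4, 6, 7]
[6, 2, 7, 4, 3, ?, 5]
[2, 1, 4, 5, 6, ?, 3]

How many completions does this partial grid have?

Row 1, column 1: eliminating its row and column leaves {7}.
Row 3, column 5: eliminating its row and column leaves {5}.
Row 6, column 6: eliminating its row and column leaves {1}.
Row 7, column 6: eliminating its row and column leaves {7}.
Only one assignment across all blanks avoids any row or column repeat, giving 1 completion.

1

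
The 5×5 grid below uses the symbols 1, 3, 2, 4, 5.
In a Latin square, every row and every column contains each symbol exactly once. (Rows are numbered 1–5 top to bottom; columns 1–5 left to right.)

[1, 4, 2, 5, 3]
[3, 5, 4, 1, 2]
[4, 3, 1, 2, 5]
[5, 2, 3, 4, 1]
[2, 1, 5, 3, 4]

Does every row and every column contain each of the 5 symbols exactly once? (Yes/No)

Each row is a permutation of the 5 symbols, and so is each column.

Yes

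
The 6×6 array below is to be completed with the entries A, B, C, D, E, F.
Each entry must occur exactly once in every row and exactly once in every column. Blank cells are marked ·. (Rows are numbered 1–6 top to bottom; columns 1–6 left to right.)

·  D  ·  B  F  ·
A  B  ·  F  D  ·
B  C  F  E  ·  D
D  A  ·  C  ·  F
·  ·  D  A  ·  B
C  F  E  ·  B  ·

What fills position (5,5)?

C

Row 1, column 1: row 1 has {B, D, F} and column 1 has {A, B, C, D}, leaving only E.
Row 2, column 3: row 2 has {A, B, D, F} and column 3 has {D, E, F}, leaving only C.
Row 1, column 3: row 1 has {B, D, E, F} and column 3 has {C, D, E, F}, leaving only A.
Row 1, column 6: row 1 has {A, B, D, E, F} and column 6 has {B, D, F}, leaving only C.
Row 2, column 6: row 2 has {A, B, C, D, F} and column 6 has {B, C, D, F}, leaving only E.
Row 3, column 5: row 3 has {B, C, D, E, F} and column 5 has {B, D, F}, leaving only A.
Row 4, column 3: row 4 has {A, C, D, F} and column 3 has {A, C, D, E, F}, leaving only B.
Row 4, column 5: row 4 has {A, B, C, D, F} and column 5 has {A, B, D, F}, leaving only E.
Row 5 already has {A, B, D} and column 5 already has {A, B, D, E, F}, so row 5, column 5 must be C.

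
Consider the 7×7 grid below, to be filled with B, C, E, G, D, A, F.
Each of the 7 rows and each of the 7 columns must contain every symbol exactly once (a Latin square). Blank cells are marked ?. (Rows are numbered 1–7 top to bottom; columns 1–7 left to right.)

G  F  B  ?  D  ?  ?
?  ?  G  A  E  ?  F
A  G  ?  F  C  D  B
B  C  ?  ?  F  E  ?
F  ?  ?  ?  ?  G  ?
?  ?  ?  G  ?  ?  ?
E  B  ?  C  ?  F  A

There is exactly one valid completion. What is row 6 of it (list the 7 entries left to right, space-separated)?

D A F G B C E

Row 1, column 4: row 1 has {B, G, D, F} and column 4 has {C, G, A, F}, leaving only E.
Row 1, column 7: row 1 has {B, E, G, D, F} and column 7 has {B, A, F}, leaving only C.
Row 1, column 6: row 1 has {B, C, E, G, D, F} and column 6 has {E, G, D, F}, leaving only A.
Row 2, column 2: row 2 has {E, G, A, F} and column 2 has {B, C, G, F}, leaving only D.
Row 2, column 1: row 2 has {E, G, D, A, F} and column 1 has {B, E, G, A, F}, leaving only C.
Row 6, column 1: row 6 has {G} and column 1 has {B, C, E, G, A, F}, leaving only D.
Row 6, column 7: row 6 has {G, D} and column 7 has {B, C, A, F}, leaving only E.
Row 6, column 2: row 6 has {E, G, D} and column 2 has {B, C, G, D, F}, leaving only A.
Row 6, column 5: row 6 has {E, G, D, A} and column 5 has {C, E, D, F}, leaving only B.
Row 6, column 6: row 6 has {B, E, G, D, A} and column 6 has {E, G, D, A, F}, leaving only C.
Row 6, column 3: row 6 has {B, C, E, G, D, A} and column 3 has {B, G}, leaving only F.
So row 6 reads: D A F G B C E.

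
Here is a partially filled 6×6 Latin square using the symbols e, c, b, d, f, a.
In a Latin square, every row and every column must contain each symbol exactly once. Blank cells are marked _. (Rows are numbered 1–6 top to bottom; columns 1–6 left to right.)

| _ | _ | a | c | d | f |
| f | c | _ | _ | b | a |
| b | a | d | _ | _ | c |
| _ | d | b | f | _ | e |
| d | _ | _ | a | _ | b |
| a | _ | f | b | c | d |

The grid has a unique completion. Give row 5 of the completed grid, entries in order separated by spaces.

Row 1, column 1: row 1 has {c, d, f, a} and column 1 has {b, d, f, a}, leaving only e.
Row 1, column 2: row 1 has {e, c, d, f, a} and column 2 has {c, d, a}, leaving only b.
Row 2, column 3: row 2 has {c, b, f, a} and column 3 has {b, d, f, a}, leaving only e.
Row 5, column 3: row 5 has {b, d, a} and column 3 has {e, b, d, f, a}, leaving only c.
Row 2, column 4: row 2 has {e, c, b, f, a} and column 4 has {c, b, f, a}, leaving only d.
Row 3, column 4: row 3 has {c, b, d, a} and column 4 has {c, b, d, f, a}, leaving only e.
Row 3, column 5: row 3 has {e, c, b, d, a} and column 5 has {c, b, d}, leaving only f.
Row 5, column 5: row 5 has {c, b, d, a} and column 5 has {c, b, d, f}, leaving only e.
Row 5, column 2: row 5 has {e, c, b, d, a} and column 2 has {c, b, d, a}, leaving only f.
So row 5 reads: d f c a e b.

d f c a e b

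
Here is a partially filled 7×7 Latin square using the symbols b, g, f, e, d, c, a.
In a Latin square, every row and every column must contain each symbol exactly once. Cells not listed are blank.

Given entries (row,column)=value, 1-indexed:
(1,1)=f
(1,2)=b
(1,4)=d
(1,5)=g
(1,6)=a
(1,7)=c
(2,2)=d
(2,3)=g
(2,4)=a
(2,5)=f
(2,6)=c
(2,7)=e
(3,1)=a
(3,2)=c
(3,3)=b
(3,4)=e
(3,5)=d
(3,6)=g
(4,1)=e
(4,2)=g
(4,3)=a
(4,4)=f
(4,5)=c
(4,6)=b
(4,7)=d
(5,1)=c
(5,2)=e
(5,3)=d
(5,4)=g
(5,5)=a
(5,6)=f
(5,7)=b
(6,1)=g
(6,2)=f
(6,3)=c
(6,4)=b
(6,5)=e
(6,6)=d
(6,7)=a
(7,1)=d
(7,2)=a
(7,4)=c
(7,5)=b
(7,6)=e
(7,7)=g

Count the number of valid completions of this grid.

1

Row 1, column 3: eliminating its row and column leaves {e}.
Row 2, column 1: eliminating its row and column leaves {b}.
Row 3, column 7: eliminating its row and column leaves {f}.
Row 7, column 3: eliminating its row and column leaves {f}.
Only one assignment across all blanks avoids any row or column repeat, giving 1 completion.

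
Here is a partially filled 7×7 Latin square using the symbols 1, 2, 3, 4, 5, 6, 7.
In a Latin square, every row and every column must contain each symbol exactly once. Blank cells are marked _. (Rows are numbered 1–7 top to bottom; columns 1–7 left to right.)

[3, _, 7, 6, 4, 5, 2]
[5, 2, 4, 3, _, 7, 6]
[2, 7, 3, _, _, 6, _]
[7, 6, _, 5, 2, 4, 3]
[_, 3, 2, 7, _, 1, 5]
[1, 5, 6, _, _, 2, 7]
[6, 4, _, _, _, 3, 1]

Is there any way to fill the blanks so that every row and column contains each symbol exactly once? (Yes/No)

Yes

No row or column among the givens repeats a symbol, and propagating forced cells runs into no contradiction.
One valid completion exists (for instance, 3 1 7 6 4 5 2 / 5 2 4 3 1 7 6 / 2 7 3 1 5 6 4 / 7 6 1 5 2 4 3 / 4 3 2 7 6 1 5 / 1 5 6 4 3 2 7 / 6 4 5 2 7 3 1).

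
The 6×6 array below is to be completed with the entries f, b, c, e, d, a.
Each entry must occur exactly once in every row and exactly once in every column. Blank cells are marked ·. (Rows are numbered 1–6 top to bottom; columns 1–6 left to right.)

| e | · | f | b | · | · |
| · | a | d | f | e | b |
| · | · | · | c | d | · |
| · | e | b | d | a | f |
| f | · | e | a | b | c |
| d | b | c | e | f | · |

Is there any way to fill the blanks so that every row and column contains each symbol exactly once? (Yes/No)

Row 1, column 5: row 1 has {f, b, e} and column 5 has {f, b, e, d, a}, so it must be c.
Row 1, column 2: row 1 has {f, b, c, e} and column 2 has {b, e, a}, so it must be d.
Now row 5, column 2: row 5 together with column 2 already contain {f, b, c, e, d, a} — every symbol — so nothing can go there. The grid has no valid completion.

No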